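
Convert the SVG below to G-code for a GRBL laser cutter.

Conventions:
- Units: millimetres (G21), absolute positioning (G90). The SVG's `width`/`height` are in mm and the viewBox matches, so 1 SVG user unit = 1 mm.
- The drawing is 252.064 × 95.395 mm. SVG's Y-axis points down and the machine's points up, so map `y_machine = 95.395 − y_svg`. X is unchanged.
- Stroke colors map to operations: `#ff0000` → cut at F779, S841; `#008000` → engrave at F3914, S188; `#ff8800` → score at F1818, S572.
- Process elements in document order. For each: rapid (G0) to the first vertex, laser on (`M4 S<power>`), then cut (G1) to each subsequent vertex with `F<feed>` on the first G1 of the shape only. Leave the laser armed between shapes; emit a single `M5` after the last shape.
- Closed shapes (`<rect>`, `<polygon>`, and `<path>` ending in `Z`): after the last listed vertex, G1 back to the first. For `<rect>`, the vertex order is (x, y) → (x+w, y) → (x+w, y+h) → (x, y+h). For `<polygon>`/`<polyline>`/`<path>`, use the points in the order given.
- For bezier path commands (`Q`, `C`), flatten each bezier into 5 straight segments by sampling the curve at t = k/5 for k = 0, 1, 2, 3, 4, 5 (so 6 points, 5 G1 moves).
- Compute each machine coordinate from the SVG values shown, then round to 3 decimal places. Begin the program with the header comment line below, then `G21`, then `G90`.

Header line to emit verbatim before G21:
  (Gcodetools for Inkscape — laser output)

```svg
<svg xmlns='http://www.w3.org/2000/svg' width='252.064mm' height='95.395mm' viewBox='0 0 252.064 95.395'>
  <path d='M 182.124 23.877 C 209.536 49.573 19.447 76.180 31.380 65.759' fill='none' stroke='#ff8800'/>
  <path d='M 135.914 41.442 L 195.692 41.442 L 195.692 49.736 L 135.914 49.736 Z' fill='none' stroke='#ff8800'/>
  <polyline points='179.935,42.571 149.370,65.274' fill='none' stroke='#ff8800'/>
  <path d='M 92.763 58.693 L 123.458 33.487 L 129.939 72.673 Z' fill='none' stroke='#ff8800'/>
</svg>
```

Since the viewBox matches the mm dimensions, user units are millimetres directly. The only transform is the Y-flip y_m = 95.395 − y_svg.

Shape 1 is a cubic bezier drawn with `<path>`. Its stroke #ff8800 means score at S572, F1818. After flipping Y the toolpath is (182.124,71.518) → (175.827,56.295) → (137.467,42.674) → (87.181,32.476) → (45.107,27.523) → (31.380,29.636).

Shape 2 is a rectangle drawn with `<path>`. Its stroke #ff8800 means score at S572, F1818. After flipping Y the toolpath is (135.914,53.953) → (195.692,53.953) → (195.692,45.659) → (135.914,45.659) → (135.914,53.953), returning to the start.

Shape 3 is a line segment drawn with `<polyline>`. Its stroke #ff8800 means score at S572, F1818. After flipping Y the toolpath is (179.935,52.824) → (149.370,30.121).

Shape 4 is a regular polygon drawn with `<path>`. Its stroke #ff8800 means score at S572, F1818. After flipping Y the toolpath is (92.763,36.702) → (123.458,61.908) → (129.939,22.722) → (92.763,36.702), returning to the start.

(Gcodetools for Inkscape — laser output)
G21
G90
G0 X182.124 Y71.518
M4 S572
G1 X175.827 Y56.295 F1818
G1 X137.467 Y42.674
G1 X87.181 Y32.476
G1 X45.107 Y27.523
G1 X31.380 Y29.636
G0 X135.914 Y53.953
M4 S572
G1 X195.692 Y53.953 F1818
G1 X195.692 Y45.659
G1 X135.914 Y45.659
G1 X135.914 Y53.953
G0 X179.935 Y52.824
M4 S572
G1 X149.370 Y30.121 F1818
G0 X92.763 Y36.702
M4 S572
G1 X123.458 Y61.908 F1818
G1 X129.939 Y22.722
G1 X92.763 Y36.702
M5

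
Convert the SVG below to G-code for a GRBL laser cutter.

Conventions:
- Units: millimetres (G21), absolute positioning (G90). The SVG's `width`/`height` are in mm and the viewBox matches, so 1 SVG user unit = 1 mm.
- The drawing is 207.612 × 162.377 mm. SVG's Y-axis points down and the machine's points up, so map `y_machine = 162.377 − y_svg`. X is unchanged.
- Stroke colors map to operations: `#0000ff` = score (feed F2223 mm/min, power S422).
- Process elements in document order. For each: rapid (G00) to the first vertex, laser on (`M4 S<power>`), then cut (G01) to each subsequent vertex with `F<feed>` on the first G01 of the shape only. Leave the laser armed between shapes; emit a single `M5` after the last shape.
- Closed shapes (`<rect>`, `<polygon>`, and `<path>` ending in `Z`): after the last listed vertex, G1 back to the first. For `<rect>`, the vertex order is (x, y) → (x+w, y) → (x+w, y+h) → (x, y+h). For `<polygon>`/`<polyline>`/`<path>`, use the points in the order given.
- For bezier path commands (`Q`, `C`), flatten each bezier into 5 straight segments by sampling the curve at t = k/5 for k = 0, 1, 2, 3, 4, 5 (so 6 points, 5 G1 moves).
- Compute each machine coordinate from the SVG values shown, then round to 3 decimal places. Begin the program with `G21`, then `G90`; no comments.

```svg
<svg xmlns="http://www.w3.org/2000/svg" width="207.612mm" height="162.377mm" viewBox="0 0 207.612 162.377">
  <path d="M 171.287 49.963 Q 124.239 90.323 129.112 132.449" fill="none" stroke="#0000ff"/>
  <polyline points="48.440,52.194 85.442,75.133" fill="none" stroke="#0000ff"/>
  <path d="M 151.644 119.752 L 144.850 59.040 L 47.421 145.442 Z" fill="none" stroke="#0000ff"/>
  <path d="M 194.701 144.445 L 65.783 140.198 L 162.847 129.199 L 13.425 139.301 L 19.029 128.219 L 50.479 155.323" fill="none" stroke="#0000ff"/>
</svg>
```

viewBox `0 0 207.612 162.377` with mm width/height → 1 unit = 1 mm. Flip: y_m = 162.377 − y_svg.

**Shape 1** — `<path>` quadratic bezier, stroke `#0000ff` → score (S422, F2223). Control points (SVG): P0=(171.287,49.963), P1=(124.239,90.323), P2=(129.112,132.449); sampled at t=k/5. Machine vertices: (171.287,112.414) → (154.545,96.199) → (141.956,79.843) → (133.521,63.346) → (129.240,46.708) → (129.112,29.928). Open path.

**Shape 2** — `<polyline>` line segment, stroke `#0000ff` → score (S422, F2223). Machine vertices: (48.440,110.183) → (85.442,87.244). Open path.

**Shape 3** — `<path>` closed polygon, stroke `#0000ff` → score (S422, F2223). Machine vertices: (151.644,42.625) → (144.850,103.337) → (47.421,16.935) → (151.644,42.625). Closed: final G1 returns to the first vertex.

**Shape 4** — `<path>` open polyline, stroke `#0000ff` → score (S422, F2223). Machine vertices: (194.701,17.932) → (65.783,22.179) → (162.847,33.178) → (13.425,23.076) → (19.029,34.158) → (50.479,7.054). Open path.

G21
G90
G00 X171.287 Y112.414
M4 S422
G01 X154.545 Y96.199 F2223
G01 X141.956 Y79.843
G01 X133.521 Y63.346
G01 X129.240 Y46.708
G01 X129.112 Y29.928
G00 X48.440 Y110.183
M4 S422
G01 X85.442 Y87.244 F2223
G00 X151.644 Y42.625
M4 S422
G01 X144.850 Y103.337 F2223
G01 X47.421 Y16.935
G01 X151.644 Y42.625
G00 X194.701 Y17.932
M4 S422
G01 X65.783 Y22.179 F2223
G01 X162.847 Y33.178
G01 X13.425 Y23.076
G01 X19.029 Y34.158
G01 X50.479 Y7.054
M5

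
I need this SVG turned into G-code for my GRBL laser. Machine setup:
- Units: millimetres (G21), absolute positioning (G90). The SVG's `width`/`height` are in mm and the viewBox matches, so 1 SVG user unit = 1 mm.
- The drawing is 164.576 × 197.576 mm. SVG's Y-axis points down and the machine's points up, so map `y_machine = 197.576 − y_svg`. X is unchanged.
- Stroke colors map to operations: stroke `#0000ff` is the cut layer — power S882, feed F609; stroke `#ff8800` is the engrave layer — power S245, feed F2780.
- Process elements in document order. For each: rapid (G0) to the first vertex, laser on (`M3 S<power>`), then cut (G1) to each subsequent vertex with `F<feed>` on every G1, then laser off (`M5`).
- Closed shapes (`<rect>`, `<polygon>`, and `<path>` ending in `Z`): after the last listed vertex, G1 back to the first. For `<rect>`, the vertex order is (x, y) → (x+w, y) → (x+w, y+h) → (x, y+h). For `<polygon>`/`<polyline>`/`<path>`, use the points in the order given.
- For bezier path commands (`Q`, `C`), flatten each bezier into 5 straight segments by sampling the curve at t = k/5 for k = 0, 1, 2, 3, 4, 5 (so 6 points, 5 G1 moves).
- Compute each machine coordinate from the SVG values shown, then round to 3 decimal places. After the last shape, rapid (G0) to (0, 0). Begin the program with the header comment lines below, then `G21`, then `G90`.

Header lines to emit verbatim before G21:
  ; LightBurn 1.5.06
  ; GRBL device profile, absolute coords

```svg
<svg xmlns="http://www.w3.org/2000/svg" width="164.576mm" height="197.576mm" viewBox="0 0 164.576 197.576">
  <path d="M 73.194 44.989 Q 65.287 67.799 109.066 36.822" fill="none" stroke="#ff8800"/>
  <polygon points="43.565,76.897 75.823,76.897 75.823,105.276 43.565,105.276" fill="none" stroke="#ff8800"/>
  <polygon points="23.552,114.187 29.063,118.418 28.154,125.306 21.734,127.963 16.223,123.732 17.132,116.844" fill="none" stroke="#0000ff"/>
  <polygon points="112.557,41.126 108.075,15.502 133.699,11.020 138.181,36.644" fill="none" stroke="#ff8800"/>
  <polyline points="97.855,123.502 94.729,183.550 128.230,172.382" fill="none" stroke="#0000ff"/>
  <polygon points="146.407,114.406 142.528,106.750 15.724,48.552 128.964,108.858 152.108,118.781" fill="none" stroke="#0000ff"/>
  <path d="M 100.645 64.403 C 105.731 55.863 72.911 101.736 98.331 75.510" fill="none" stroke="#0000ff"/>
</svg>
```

Since the viewBox matches the mm dimensions, user units are millimetres directly. The only transform is the Y-flip y_m = 197.576 − y_svg.

Shape 1 is a quadratic bezier drawn with `<path>`. Its stroke #ff8800 means engrave at S245, F2780. After flipping Y the toolpath is (73.194,152.587) → (72.099,145.614) → (75.138,142.945) → (82.313,144.578) → (93.622,150.515) → (109.066,160.754).

Shape 2 is a rectangle drawn with `<polygon>`. Its stroke #ff8800 means engrave at S245, F2780. After flipping Y the toolpath is (43.565,120.679) → (75.823,120.679) → (75.823,92.300) → (43.565,92.300) → (43.565,120.679), returning to the start.

Shape 3 is a regular polygon drawn with `<polygon>`. Its stroke #0000ff means cut at S882, F609. After flipping Y the toolpath is (23.552,83.389) → (29.063,79.158) → (28.154,72.270) → (21.734,69.613) → (16.223,73.844) → (17.132,80.732) → (23.552,83.389), returning to the start.

Shape 4 is a regular polygon drawn with `<polygon>`. Its stroke #ff8800 means engrave at S245, F2780. After flipping Y the toolpath is (112.557,156.450) → (108.075,182.074) → (133.699,186.556) → (138.181,160.932) → (112.557,156.450), returning to the start.

Shape 5 is a open polyline drawn with `<polyline>`. Its stroke #0000ff means cut at S882, F609. After flipping Y the toolpath is (97.855,74.074) → (94.729,14.026) → (128.230,25.194).

Shape 6 is a closed polygon drawn with `<polygon>`. Its stroke #0000ff means cut at S882, F609. After flipping Y the toolpath is (146.407,83.170) → (142.528,90.826) → (15.724,149.024) → (128.964,88.718) → (152.108,78.795) → (146.407,83.170), returning to the start.

Shape 7 is a cubic bezier drawn with `<path>`. Its stroke #0000ff means cut at S882, F609. After flipping Y the toolpath is (100.645,133.173) → (99.917,132.780) → (94.707,125.400) → (89.629,117.106) → (89.299,113.970) → (98.331,122.066).

; LightBurn 1.5.06
; GRBL device profile, absolute coords
G21
G90
G0 X73.194 Y152.587
M3 S245
G1 X72.099 Y145.614 F2780
G1 X75.138 Y142.945 F2780
G1 X82.313 Y144.578 F2780
G1 X93.622 Y150.515 F2780
G1 X109.066 Y160.754 F2780
M5
G0 X43.565 Y120.679
M3 S245
G1 X75.823 Y120.679 F2780
G1 X75.823 Y92.300 F2780
G1 X43.565 Y92.300 F2780
G1 X43.565 Y120.679 F2780
M5
G0 X23.552 Y83.389
M3 S882
G1 X29.063 Y79.158 F609
G1 X28.154 Y72.270 F609
G1 X21.734 Y69.613 F609
G1 X16.223 Y73.844 F609
G1 X17.132 Y80.732 F609
G1 X23.552 Y83.389 F609
M5
G0 X112.557 Y156.450
M3 S245
G1 X108.075 Y182.074 F2780
G1 X133.699 Y186.556 F2780
G1 X138.181 Y160.932 F2780
G1 X112.557 Y156.450 F2780
M5
G0 X97.855 Y74.074
M3 S882
G1 X94.729 Y14.026 F609
G1 X128.230 Y25.194 F609
M5
G0 X146.407 Y83.170
M3 S882
G1 X142.528 Y90.826 F609
G1 X15.724 Y149.024 F609
G1 X128.964 Y88.718 F609
G1 X152.108 Y78.795 F609
G1 X146.407 Y83.170 F609
M5
G0 X100.645 Y133.173
M3 S882
G1 X99.917 Y132.780 F609
G1 X94.707 Y125.400 F609
G1 X89.629 Y117.106 F609
G1 X89.299 Y113.970 F609
G1 X98.331 Y122.066 F609
M5
G0 X0.000 Y0.000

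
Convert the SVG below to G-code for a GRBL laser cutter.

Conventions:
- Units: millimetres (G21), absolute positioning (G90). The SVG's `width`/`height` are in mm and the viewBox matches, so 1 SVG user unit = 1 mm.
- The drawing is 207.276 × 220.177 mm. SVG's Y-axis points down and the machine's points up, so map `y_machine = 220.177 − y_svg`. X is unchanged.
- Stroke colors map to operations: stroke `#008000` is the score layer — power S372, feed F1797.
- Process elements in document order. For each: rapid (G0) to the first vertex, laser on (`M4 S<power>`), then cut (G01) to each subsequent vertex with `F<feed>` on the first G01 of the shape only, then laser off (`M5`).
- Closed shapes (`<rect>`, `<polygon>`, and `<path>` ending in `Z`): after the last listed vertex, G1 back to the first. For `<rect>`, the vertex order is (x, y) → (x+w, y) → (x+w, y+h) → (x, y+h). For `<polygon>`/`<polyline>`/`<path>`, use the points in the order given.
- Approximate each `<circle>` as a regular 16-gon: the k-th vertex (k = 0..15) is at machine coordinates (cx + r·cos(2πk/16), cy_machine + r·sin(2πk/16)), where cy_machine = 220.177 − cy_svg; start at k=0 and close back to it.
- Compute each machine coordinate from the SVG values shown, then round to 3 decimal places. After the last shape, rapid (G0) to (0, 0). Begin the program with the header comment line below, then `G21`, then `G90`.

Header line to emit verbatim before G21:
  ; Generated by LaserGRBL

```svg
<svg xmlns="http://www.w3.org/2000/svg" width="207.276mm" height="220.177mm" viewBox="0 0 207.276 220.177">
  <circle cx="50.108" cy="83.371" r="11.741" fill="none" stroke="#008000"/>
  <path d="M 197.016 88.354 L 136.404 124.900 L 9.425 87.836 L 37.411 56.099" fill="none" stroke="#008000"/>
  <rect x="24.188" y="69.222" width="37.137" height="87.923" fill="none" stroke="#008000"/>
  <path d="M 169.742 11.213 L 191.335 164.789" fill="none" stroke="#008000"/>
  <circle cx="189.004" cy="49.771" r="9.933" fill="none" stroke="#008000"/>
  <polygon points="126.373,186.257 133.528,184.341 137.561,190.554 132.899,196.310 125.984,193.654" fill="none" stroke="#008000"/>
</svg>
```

; Generated by LaserGRBL
G21
G90
G0 X61.849 Y136.806
M4 S372
G01 X60.955 Y141.299 F1797
G01 X58.410 Y145.108
G01 X54.601 Y147.653
G01 X50.108 Y148.547
G01 X45.615 Y147.653
G01 X41.806 Y145.108
G01 X39.261 Y141.299
G01 X38.367 Y136.806
G01 X39.261 Y132.313
G01 X41.806 Y128.504
G01 X45.615 Y125.959
G01 X50.108 Y125.065
G01 X54.601 Y125.959
G01 X58.410 Y128.504
G01 X60.955 Y132.313
G01 X61.849 Y136.806
M5
G0 X197.016 Y131.823
M4 S372
G01 X136.404 Y95.277 F1797
G01 X9.425 Y132.341
G01 X37.411 Y164.078
M5
G0 X24.188 Y150.955
M4 S372
G01 X61.325 Y150.955 F1797
G01 X61.325 Y63.032
G01 X24.188 Y63.032
G01 X24.188 Y150.955
M5
G0 X169.742 Y208.964
M4 S372
G01 X191.335 Y55.388 F1797
M5
G0 X198.937 Y170.406
M4 S372
G01 X198.181 Y174.207 F1797
G01 X196.028 Y177.430
G01 X192.805 Y179.583
G01 X189.004 Y180.339
G01 X185.203 Y179.583
G01 X181.980 Y177.430
G01 X179.827 Y174.207
G01 X179.071 Y170.406
G01 X179.827 Y166.605
G01 X181.980 Y163.382
G01 X185.203 Y161.229
G01 X189.004 Y160.473
G01 X192.805 Y161.229
G01 X196.028 Y163.382
G01 X198.181 Y166.605
G01 X198.937 Y170.406
M5
G0 X126.373 Y33.920
M4 S372
G01 X133.528 Y35.836 F1797
G01 X137.561 Y29.623
G01 X132.899 Y23.867
G01 X125.984 Y26.523
G01 X126.373 Y33.920
M5
G0 X0.000 Y0.000

Since the viewBox matches the mm dimensions, user units are millimetres directly. The only transform is the Y-flip y_m = 220.177 − y_svg.

Shape 1 is a circle drawn with `<circle>`. Its stroke #008000 means score at S372, F1797. After flipping Y the toolpath is (61.849,136.806) → (60.955,141.299) → (58.410,145.108) → (54.601,147.653) → (50.108,148.547) → (45.615,147.653) → (41.806,145.108) → (39.261,141.299) → (38.367,136.806) → (39.261,132.313) → (41.806,128.504) → (45.615,125.959) → (50.108,125.065) → (54.601,125.959) → (58.410,128.504) → (60.955,132.313) → (61.849,136.806), returning to the start.

Shape 2 is a open polyline drawn with `<path>`. Its stroke #008000 means score at S372, F1797. After flipping Y the toolpath is (197.016,131.823) → (136.404,95.277) → (9.425,132.341) → (37.411,164.078).

Shape 3 is a rectangle drawn with `<rect>`. Its stroke #008000 means score at S372, F1797. After flipping Y the toolpath is (24.188,150.955) → (61.325,150.955) → (61.325,63.032) → (24.188,63.032) → (24.188,150.955), returning to the start.

Shape 4 is a line segment drawn with `<path>`. Its stroke #008000 means score at S372, F1797. After flipping Y the toolpath is (169.742,208.964) → (191.335,55.388).

Shape 5 is a circle drawn with `<circle>`. Its stroke #008000 means score at S372, F1797. After flipping Y the toolpath is (198.937,170.406) → (198.181,174.207) → (196.028,177.430) → (192.805,179.583) → (189.004,180.339) → (185.203,179.583) → (181.980,177.430) → (179.827,174.207) → (179.071,170.406) → (179.827,166.605) → (181.980,163.382) → (185.203,161.229) → (189.004,160.473) → (192.805,161.229) → (196.028,163.382) → (198.181,166.605) → (198.937,170.406), returning to the start.

Shape 6 is a regular polygon drawn with `<polygon>`. Its stroke #008000 means score at S372, F1797. After flipping Y the toolpath is (126.373,33.920) → (133.528,35.836) → (137.561,29.623) → (132.899,23.867) → (125.984,26.523) → (126.373,33.920), returning to the start.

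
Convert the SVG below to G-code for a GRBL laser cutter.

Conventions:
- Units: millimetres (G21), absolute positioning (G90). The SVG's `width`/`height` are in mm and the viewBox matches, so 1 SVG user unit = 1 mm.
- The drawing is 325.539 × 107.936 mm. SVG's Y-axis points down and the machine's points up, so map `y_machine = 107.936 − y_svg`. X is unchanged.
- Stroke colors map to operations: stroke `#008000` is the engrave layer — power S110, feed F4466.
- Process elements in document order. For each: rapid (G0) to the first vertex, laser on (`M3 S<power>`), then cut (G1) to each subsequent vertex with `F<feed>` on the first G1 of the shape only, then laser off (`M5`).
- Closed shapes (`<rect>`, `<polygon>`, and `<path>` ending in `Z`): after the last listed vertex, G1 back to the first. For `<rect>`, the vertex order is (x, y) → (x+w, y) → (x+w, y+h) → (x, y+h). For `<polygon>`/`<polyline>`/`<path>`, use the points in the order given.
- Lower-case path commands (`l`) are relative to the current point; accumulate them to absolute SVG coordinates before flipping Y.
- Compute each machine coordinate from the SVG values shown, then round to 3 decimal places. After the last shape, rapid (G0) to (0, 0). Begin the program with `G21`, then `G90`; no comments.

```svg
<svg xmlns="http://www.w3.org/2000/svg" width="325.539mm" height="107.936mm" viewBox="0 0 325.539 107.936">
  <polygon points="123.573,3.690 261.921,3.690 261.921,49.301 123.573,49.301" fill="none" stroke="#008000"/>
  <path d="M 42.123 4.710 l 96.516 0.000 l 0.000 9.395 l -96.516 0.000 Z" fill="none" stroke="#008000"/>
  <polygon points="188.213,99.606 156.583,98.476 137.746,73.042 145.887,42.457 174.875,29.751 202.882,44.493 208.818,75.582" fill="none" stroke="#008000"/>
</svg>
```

viewBox `0 0 325.539 107.936` with mm width/height → 1 unit = 1 mm. Flip: y_m = 107.936 − y_svg.

**Shape 1** — `<polygon>` rectangle, stroke `#008000` → engrave (S110, F4466). Machine vertices: (123.573,104.246) → (261.921,104.246) → (261.921,58.635) → (123.573,58.635) → (123.573,104.246). Closed: final G1 returns to the first vertex.

**Shape 2** — `<path>` rectangle, stroke `#008000` → engrave (S110, F4466). Machine vertices: (42.123,103.226) → (138.639,103.226) → (138.639,93.831) → (42.123,93.831) → (42.123,103.226). Closed: final G1 returns to the first vertex.

**Shape 3** — `<polygon>` regular polygon, stroke `#008000` → engrave (S110, F4466). Machine vertices: (188.213,8.330) → (156.583,9.460) → (137.746,34.894) → (145.887,65.479) → (174.875,78.185) → (202.882,63.443) → (208.818,32.354) → (188.213,8.330). Closed: final G1 returns to the first vertex.

G21
G90
G0 X123.573 Y104.246
M3 S110
G1 X261.921 Y104.246 F4466
G1 X261.921 Y58.635
G1 X123.573 Y58.635
G1 X123.573 Y104.246
M5
G0 X42.123 Y103.226
M3 S110
G1 X138.639 Y103.226 F4466
G1 X138.639 Y93.831
G1 X42.123 Y93.831
G1 X42.123 Y103.226
M5
G0 X188.213 Y8.330
M3 S110
G1 X156.583 Y9.460 F4466
G1 X137.746 Y34.894
G1 X145.887 Y65.479
G1 X174.875 Y78.185
G1 X202.882 Y63.443
G1 X208.818 Y32.354
G1 X188.213 Y8.330
M5
G0 X0.000 Y0.000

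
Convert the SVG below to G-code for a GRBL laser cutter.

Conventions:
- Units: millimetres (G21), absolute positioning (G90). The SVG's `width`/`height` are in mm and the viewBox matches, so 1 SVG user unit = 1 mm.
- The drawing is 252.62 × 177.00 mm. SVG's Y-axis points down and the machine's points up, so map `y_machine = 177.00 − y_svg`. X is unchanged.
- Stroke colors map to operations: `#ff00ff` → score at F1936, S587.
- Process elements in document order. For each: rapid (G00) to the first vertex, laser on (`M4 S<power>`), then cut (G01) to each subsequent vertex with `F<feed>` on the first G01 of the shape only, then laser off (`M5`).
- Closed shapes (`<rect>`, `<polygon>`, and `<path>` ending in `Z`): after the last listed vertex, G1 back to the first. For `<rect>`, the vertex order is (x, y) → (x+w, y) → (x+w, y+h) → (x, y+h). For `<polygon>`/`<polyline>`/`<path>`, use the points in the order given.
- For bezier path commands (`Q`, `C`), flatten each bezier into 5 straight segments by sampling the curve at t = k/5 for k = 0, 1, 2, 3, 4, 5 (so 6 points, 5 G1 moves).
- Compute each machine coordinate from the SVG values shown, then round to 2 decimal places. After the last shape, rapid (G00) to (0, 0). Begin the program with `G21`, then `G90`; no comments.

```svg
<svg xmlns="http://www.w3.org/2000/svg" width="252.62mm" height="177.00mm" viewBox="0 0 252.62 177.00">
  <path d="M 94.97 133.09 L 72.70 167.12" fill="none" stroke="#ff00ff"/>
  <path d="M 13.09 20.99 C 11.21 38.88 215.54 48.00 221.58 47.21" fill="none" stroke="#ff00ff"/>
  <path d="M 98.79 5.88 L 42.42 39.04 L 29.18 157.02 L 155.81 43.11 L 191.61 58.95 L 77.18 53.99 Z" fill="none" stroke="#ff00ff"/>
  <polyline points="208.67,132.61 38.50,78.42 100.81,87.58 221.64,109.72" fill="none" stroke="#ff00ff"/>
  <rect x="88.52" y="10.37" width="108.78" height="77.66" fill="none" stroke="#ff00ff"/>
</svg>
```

G21
G90
G00 X94.97 Y43.91
M4 S587
G01 X72.70 Y9.88 F1936
M5
G00 X13.09 Y156.01
M4 S587
G01 X33.47 Y146.34 F1936
G01 X83.93 Y138.82
G01 X145.04 Y133.53
G01 X197.40 Y130.50
G01 X221.58 Y129.79
M5
G00 X98.79 Y171.12
M4 S587
G01 X42.42 Y137.96 F1936
G01 X29.18 Y19.98
G01 X155.81 Y133.89
G01 X191.61 Y118.05
G01 X77.18 Y123.01
G01 X98.79 Y171.12
M5
G00 X208.67 Y44.39
M4 S587
G01 X38.50 Y98.58 F1936
G01 X100.81 Y89.42
G01 X221.64 Y67.28
M5
G00 X88.52 Y166.63
M4 S587
G01 X197.30 Y166.63 F1936
G01 X197.30 Y88.97
G01 X88.52 Y88.97
G01 X88.52 Y166.63
M5
G00 X0.00 Y0.00

1 u = 1 mm; y_m = 177.00 − y.

[1] `<path>` line segment, #ff00ff→score S587 F1936: (94.97,43.91) → (72.70,9.88)

[2] `<path>` cubic bezier, #ff00ff→score S587 F1936: (13.09,156.01) → (33.47,146.34) → (83.93,138.82) → (145.04,133.53) → (197.40,130.50) → (221.58,129.79)

[3] `<path>` closed polygon, #ff00ff→score S587 F1936: (98.79,171.12) → (42.42,137.96) → (29.18,19.98) → (155.81,133.89) → (191.61,118.05) → (77.18,123.01) → (98.79,171.12) (closed)

[4] `<polyline>` open polyline, #ff00ff→score S587 F1936: (208.67,44.39) → (38.50,98.58) → (100.81,89.42) → (221.64,67.28)

[5] `<rect>` rectangle, #ff00ff→score S587 F1936: (88.52,166.63) → (197.30,166.63) → (197.30,88.97) → (88.52,88.97) → (88.52,166.63) (closed)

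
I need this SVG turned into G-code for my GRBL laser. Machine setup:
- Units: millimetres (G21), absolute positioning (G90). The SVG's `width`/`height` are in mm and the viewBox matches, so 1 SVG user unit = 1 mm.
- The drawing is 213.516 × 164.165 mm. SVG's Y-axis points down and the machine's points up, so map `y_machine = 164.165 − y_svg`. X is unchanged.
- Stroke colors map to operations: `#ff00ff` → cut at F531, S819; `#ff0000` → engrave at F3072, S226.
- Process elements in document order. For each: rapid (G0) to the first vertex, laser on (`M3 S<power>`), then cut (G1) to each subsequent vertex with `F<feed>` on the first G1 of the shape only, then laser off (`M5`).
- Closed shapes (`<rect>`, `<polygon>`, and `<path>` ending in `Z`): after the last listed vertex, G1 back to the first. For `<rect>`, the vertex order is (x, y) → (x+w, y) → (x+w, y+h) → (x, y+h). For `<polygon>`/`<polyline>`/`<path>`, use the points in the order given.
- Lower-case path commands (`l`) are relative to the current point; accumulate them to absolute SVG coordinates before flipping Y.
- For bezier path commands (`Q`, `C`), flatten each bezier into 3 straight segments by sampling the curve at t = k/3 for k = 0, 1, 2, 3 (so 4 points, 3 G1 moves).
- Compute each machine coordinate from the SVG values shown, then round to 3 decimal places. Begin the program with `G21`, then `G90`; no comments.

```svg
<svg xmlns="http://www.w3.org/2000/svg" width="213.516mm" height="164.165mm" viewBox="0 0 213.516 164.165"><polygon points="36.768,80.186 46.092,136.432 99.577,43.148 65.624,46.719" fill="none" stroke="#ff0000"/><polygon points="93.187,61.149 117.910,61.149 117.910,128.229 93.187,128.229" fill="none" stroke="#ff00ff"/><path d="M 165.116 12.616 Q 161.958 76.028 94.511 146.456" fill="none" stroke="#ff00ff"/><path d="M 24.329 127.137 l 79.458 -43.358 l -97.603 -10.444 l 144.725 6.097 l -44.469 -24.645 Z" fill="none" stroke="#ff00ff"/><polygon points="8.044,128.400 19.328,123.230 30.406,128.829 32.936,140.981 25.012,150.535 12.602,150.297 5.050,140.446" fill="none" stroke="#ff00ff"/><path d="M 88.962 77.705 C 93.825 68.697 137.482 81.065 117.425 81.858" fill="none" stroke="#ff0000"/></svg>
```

viewBox `0 0 213.516 164.165` with mm width/height → 1 unit = 1 mm. Flip: y_m = 164.165 − y_svg.

**Shape 1** — `<polygon>` closed polygon, stroke `#ff0000` → engrave (S226, F3072). Machine vertices: (36.768,83.979) → (46.092,27.733) → (99.577,121.017) → (65.624,117.446) → (36.768,83.979). Closed: final G1 returns to the first vertex.

**Shape 2** — `<polygon>` rectangle, stroke `#ff00ff` → cut (S819, F531). Machine vertices: (93.187,103.016) → (117.910,103.016) → (117.910,35.936) → (93.187,35.936) → (93.187,103.016). Closed: final G1 returns to the first vertex.

**Shape 3** — `<path>` quadratic bezier, stroke `#ff00ff` → cut (S819, F531). Control points (SVG): P0=(165.116,12.616), P1=(161.958,76.028), P2=(94.511,146.456); sampled at t=k/3. Machine vertices: (165.116,151.549) → (155.867,108.495) → (132.332,63.881) → (94.511,17.709). Open path.

**Shape 4** — `<path>` closed polygon, stroke `#ff00ff` → cut (S819, F531). Machine vertices: (24.329,37.028) → (103.787,80.386) → (6.184,90.830) → (150.909,84.733) → (106.440,109.378) → (24.329,37.028). Closed: final G1 returns to the first vertex.

**Shape 5** — `<polygon>` regular polygon, stroke `#ff00ff` → cut (S819, F531). Machine vertices: (8.044,35.765) → (19.328,40.935) → (30.406,35.336) → (32.936,23.184) → (25.012,13.630) → (12.602,13.868) → (5.050,23.719) → (8.044,35.765). Closed: final G1 returns to the first vertex.

**Shape 6** — `<path>` cubic bezier, stroke `#ff0000` → engrave (S226, F3072). Control points (SVG): P0=(88.962,77.705), P1=(93.825,68.697), P2=(137.482,81.065), P3=(117.425,81.858); sampled at t=k/3. Machine vertices: (88.962,86.460) → (102.960,89.563) → (120.041,85.738) → (117.425,82.307). Open path.

G21
G90
G0 X36.768 Y83.979
M3 S226
G1 X46.092 Y27.733 F3072
G1 X99.577 Y121.017
G1 X65.624 Y117.446
G1 X36.768 Y83.979
M5
G0 X93.187 Y103.016
M3 S819
G1 X117.910 Y103.016 F531
G1 X117.910 Y35.936
G1 X93.187 Y35.936
G1 X93.187 Y103.016
M5
G0 X165.116 Y151.549
M3 S819
G1 X155.867 Y108.495 F531
G1 X132.332 Y63.881
G1 X94.511 Y17.709
M5
G0 X24.329 Y37.028
M3 S819
G1 X103.787 Y80.386 F531
G1 X6.184 Y90.830
G1 X150.909 Y84.733
G1 X106.440 Y109.378
G1 X24.329 Y37.028
M5
G0 X8.044 Y35.765
M3 S819
G1 X19.328 Y40.935 F531
G1 X30.406 Y35.336
G1 X32.936 Y23.184
G1 X25.012 Y13.630
G1 X12.602 Y13.868
G1 X5.050 Y23.719
G1 X8.044 Y35.765
M5
G0 X88.962 Y86.460
M3 S226
G1 X102.960 Y89.563 F3072
G1 X120.041 Y85.738
G1 X117.425 Y82.307
M5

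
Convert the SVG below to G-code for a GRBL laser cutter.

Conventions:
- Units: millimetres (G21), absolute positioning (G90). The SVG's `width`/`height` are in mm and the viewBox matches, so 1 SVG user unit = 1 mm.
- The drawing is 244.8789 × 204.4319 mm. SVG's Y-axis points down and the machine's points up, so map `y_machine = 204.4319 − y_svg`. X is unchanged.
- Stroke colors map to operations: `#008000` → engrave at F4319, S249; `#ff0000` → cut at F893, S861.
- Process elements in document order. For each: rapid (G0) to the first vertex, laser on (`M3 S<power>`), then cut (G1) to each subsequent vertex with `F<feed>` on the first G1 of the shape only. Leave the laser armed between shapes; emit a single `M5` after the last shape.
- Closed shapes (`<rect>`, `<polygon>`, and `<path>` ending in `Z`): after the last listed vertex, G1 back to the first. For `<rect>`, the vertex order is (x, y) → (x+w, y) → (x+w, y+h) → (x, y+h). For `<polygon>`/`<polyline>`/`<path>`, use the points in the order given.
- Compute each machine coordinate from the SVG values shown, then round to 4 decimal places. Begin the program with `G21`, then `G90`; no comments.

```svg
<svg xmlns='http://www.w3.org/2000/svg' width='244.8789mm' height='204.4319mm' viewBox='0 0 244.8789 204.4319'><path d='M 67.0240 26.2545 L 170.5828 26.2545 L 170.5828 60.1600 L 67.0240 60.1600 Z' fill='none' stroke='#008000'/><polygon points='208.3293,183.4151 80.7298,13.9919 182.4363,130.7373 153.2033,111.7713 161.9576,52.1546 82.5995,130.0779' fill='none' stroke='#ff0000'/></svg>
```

viewBox `0 0 244.8789 204.4319` with mm width/height → 1 unit = 1 mm. Flip: y_m = 204.4319 − y_svg.

**Shape 1** — `<path>` rectangle, stroke `#008000` → engrave (S249, F4319). Machine vertices: (67.0240,178.1774) → (170.5828,178.1774) → (170.5828,144.2719) → (67.0240,144.2719) → (67.0240,178.1774). Closed: final G1 returns to the first vertex.

**Shape 2** — `<polygon>` closed polygon, stroke `#ff0000` → cut (S861, F893). Machine vertices: (208.3293,21.0168) → (80.7298,190.4400) → (182.4363,73.6946) → (153.2033,92.6606) → (161.9576,152.2773) → (82.5995,74.3540) → (208.3293,21.0168). Closed: final G1 returns to the first vertex.

G21
G90
G0 X67.0240 Y178.1774
M3 S249
G1 X170.5828 Y178.1774 F4319
G1 X170.5828 Y144.2719
G1 X67.0240 Y144.2719
G1 X67.0240 Y178.1774
G0 X208.3293 Y21.0168
M3 S861
G1 X80.7298 Y190.4400 F893
G1 X182.4363 Y73.6946
G1 X153.2033 Y92.6606
G1 X161.9576 Y152.2773
G1 X82.5995 Y74.3540
G1 X208.3293 Y21.0168
M5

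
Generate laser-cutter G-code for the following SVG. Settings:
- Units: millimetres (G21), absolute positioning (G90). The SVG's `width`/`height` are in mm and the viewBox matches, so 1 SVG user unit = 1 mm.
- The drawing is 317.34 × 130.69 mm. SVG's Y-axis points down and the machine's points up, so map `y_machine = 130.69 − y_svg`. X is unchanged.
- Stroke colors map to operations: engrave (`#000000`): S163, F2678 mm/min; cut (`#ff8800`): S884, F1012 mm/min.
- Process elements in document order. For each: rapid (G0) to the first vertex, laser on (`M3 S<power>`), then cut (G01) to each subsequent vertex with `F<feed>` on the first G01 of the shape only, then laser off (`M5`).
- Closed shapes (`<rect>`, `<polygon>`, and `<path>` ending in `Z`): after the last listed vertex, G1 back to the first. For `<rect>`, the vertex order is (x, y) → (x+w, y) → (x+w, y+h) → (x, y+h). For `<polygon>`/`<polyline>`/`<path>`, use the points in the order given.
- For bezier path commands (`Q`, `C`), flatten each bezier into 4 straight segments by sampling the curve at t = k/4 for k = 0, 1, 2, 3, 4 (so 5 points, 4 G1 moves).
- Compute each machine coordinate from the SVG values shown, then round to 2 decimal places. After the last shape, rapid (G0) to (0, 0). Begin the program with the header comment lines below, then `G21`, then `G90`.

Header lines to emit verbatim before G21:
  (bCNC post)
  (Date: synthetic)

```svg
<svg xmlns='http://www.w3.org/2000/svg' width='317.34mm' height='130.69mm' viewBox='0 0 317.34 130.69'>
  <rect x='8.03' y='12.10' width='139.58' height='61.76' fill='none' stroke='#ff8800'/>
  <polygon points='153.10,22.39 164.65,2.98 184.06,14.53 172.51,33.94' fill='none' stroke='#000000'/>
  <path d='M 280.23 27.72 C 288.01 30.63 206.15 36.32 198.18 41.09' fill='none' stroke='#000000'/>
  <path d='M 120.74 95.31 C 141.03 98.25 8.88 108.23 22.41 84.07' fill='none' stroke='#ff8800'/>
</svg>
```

(bCNC post)
(Date: synthetic)
G21
G90
G0 X8.03 Y118.59
M3 S884
G01 X147.61 Y118.59 F1012
G01 X147.61 Y56.83
G01 X8.03 Y56.83
G01 X8.03 Y118.59
M5
G0 X153.10 Y108.30
M3 S163
G01 X164.65 Y127.71 F2678
G01 X184.06 Y116.16
G01 X172.51 Y96.75
G01 X153.10 Y108.30
M5
G0 X280.23 Y102.97
M3 S163
G01 X271.81 Y100.32 F2678
G01 X245.11 Y96.98
G01 X215.46 Y93.29
G01 X198.18 Y89.60
M5
G0 X120.74 Y35.38
M3 S884
G01 X112.03 Y32.50 F1012
G01 X74.11 Y30.84
G01 X34.92 Y34.26
G01 X22.41 Y46.62
M5
G0 X0.00 Y0.00

Since the viewBox matches the mm dimensions, user units are millimetres directly. The only transform is the Y-flip y_m = 130.69 − y_svg.

Shape 1 is a rectangle drawn with `<rect>`. Its stroke #ff8800 means cut at S884, F1012. After flipping Y the toolpath is (8.03,118.59) → (147.61,118.59) → (147.61,56.83) → (8.03,56.83) → (8.03,118.59), returning to the start.

Shape 2 is a regular polygon drawn with `<polygon>`. Its stroke #000000 means engrave at S163, F2678. After flipping Y the toolpath is (153.10,108.30) → (164.65,127.71) → (184.06,116.16) → (172.51,96.75) → (153.10,108.30), returning to the start.

Shape 3 is a cubic bezier drawn with `<path>`. Its stroke #000000 means engrave at S163, F2678. After flipping Y the toolpath is (280.23,102.97) → (271.81,100.32) → (245.11,96.98) → (215.46,93.29) → (198.18,89.60).

Shape 4 is a cubic bezier drawn with `<path>`. Its stroke #ff8800 means cut at S884, F1012. After flipping Y the toolpath is (120.74,35.38) → (112.03,32.50) → (74.11,30.84) → (34.92,34.26) → (22.41,46.62).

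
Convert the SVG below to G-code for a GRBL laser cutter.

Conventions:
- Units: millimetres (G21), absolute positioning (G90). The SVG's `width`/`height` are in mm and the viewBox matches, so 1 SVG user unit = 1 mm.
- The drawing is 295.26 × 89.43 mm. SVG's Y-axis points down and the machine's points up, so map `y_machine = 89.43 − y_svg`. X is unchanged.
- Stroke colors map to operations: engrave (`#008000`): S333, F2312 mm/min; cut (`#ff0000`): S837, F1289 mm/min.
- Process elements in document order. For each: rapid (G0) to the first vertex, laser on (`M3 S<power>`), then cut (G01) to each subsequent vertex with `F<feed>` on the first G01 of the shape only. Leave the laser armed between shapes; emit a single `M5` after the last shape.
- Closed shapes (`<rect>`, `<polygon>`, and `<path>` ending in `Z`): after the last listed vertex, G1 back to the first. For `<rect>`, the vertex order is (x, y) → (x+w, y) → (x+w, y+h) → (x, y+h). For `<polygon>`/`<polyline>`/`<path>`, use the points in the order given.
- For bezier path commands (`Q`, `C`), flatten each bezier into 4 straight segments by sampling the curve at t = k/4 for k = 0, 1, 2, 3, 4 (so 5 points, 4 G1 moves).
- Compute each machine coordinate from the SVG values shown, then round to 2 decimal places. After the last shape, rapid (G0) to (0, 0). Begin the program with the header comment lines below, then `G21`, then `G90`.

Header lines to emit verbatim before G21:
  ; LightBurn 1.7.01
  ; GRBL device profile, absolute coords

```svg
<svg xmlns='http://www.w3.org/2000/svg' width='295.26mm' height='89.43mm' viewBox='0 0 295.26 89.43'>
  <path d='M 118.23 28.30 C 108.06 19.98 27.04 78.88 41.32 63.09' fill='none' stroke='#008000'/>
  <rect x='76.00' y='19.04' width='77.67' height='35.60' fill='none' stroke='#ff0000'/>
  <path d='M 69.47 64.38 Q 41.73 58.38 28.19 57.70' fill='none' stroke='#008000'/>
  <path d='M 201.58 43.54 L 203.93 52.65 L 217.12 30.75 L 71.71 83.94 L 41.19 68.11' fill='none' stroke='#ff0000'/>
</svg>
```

; LightBurn 1.7.01
; GRBL device profile, absolute coords
G21
G90
G0 X118.23 Y61.13
M3 S333
G01 X99.91 Y56.98 F2312
G01 X70.61 Y40.93
G01 X45.88 Y26.28
G01 X41.32 Y26.34
G0 X76.00 Y70.39
M3 S837
G01 X153.67 Y70.39 F1289
G01 X153.67 Y34.79
G01 X76.00 Y34.79
G01 X76.00 Y70.39
G0 X69.47 Y25.05
M3 S333
G01 X56.49 Y27.72 F2312
G01 X45.28 Y29.72
G01 X35.85 Y31.06
G01 X28.19 Y31.73
G0 X201.58 Y45.89
M3 S837
G01 X203.93 Y36.78 F1289
G01 X217.12 Y58.68
G01 X71.71 Y5.49
G01 X41.19 Y21.32
M5
G0 X0.00 Y0.00

Since the viewBox matches the mm dimensions, user units are millimetres directly. The only transform is the Y-flip y_m = 89.43 − y_svg.

Shape 1 is a cubic bezier drawn with `<path>`. Its stroke #008000 means engrave at S333, F2312. After flipping Y the toolpath is (118.23,61.13) → (99.91,56.98) → (70.61,40.93) → (45.88,26.28) → (41.32,26.34).

Shape 2 is a rectangle drawn with `<rect>`. Its stroke #ff0000 means cut at S837, F1289. After flipping Y the toolpath is (76.00,70.39) → (153.67,70.39) → (153.67,34.79) → (76.00,34.79) → (76.00,70.39), returning to the start.

Shape 3 is a quadratic bezier drawn with `<path>`. Its stroke #008000 means engrave at S333, F2312. After flipping Y the toolpath is (69.47,25.05) → (56.49,27.72) → (45.28,29.72) → (35.85,31.06) → (28.19,31.73).

Shape 4 is a open polyline drawn with `<path>`. Its stroke #ff0000 means cut at S837, F1289. After flipping Y the toolpath is (201.58,45.89) → (203.93,36.78) → (217.12,58.68) → (71.71,5.49) → (41.19,21.32).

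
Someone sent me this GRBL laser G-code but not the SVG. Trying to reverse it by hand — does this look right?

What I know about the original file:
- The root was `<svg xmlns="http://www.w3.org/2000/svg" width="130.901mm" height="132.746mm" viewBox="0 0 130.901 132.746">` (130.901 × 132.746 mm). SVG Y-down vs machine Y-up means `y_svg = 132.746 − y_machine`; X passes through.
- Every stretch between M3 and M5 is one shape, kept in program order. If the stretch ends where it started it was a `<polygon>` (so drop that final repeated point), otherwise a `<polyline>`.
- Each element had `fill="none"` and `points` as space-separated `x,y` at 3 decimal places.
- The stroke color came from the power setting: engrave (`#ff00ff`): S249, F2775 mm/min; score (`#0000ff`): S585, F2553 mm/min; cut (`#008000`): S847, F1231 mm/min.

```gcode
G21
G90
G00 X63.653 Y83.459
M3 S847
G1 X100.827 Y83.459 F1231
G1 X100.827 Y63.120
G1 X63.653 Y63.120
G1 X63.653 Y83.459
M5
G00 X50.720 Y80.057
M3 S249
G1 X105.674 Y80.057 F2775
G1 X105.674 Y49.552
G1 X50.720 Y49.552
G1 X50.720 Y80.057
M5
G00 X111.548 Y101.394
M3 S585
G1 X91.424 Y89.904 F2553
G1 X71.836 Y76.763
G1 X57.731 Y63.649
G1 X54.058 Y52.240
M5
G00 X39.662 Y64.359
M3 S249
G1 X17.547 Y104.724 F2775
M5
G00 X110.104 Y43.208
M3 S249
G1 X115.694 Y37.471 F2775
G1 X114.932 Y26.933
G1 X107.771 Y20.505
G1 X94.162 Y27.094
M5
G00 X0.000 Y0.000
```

Machine Y-up, SVG Y-down with viewBox height 132.746, so y_svg = 132.746 − y_machine; X carries over.

Run 1: power S847 maps to stroke `#008000` (cut). The run returns to its start, so emit a `<polygon>` with points (Y-flipped): 63.653,49.287 100.827,49.287 100.827,69.626 63.653,69.626.

Run 2: the run's S249 means `#ff00ff` (engrave). The run returns to its start, so emit a `<polygon>` with points (Y-flipped): 50.720,52.689 105.674,52.689 105.674,83.194 50.720,83.194.

Run 3: power S585 maps to stroke `#0000ff` (score). The run is open, so emit a `<polyline>` with points (Y-flipped): 111.548,31.352 91.424,42.842 71.836,55.983 57.731,69.097 54.058,80.506.

Run 4: S249 ⇒ engrave layer `#ff00ff`. The run is open, so emit a `<polyline>` with points (Y-flipped): 39.662,68.387 17.547,28.022.

Run 5: S249 ⇒ engrave layer `#ff00ff`. The run is open, so emit a `<polyline>` with points (Y-flipped): 110.104,89.538 115.694,95.275 114.932,105.813 107.771,112.241 94.162,105.652.

<svg xmlns="http://www.w3.org/2000/svg" width="130.901mm" height="132.746mm" viewBox="0 0 130.901 132.746">
  <polygon points="63.653,49.287 100.827,49.287 100.827,69.626 63.653,69.626" fill="none" stroke="#008000"/>
  <polygon points="50.720,52.689 105.674,52.689 105.674,83.194 50.720,83.194" fill="none" stroke="#ff00ff"/>
  <polyline points="111.548,31.352 91.424,42.842 71.836,55.983 57.731,69.097 54.058,80.506" fill="none" stroke="#0000ff"/>
  <polyline points="39.662,68.387 17.547,28.022" fill="none" stroke="#ff00ff"/>
  <polyline points="110.104,89.538 115.694,95.275 114.932,105.813 107.771,112.241 94.162,105.652" fill="none" stroke="#ff00ff"/>
</svg>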